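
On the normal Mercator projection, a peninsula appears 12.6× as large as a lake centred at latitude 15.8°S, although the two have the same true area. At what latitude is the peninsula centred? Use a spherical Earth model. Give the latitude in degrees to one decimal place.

74.3°

For equal true areas on Mercator, apparent areas scale as sec²φ, so the ratio is cos²φ₂ / cos²φ₁.
cos²φ₂ / cos²φ₁ = 12.6  ⇒  cos φ₁ = cos 15.8° / √12.6 = 0.9622/3.550 = 0.2711.
φ₁ = arccos(0.2711) ≈ 74.3°.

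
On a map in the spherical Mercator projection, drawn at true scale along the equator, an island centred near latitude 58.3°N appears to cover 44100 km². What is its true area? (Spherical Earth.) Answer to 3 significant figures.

12200 km²

Mercator is conformal, so the point scale is isotropic: h = k = sec φ = 1/cos φ.
Areal scale = k² = sec²φ = 1/cos²(58.3°) = 1/0.5255² = 3.622.
True area = apparent / (areal scale) = 44100 / 3.622 ≈ 12200 km².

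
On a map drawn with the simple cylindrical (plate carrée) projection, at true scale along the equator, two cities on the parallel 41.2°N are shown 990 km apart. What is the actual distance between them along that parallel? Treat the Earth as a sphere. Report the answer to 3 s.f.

745 km

Plate carrée maps x = Rλ, y = Rφ. The meridian scale is h = 1 and the parallel scale is k = 1/cos φ = sec φ.
Along the parallel at 41.2°, map distances are exaggerated by k = sec 41.2° = 1.329.
True distance = 990 / 1.329 = 990 × cos 41.2° ≈ 745 km.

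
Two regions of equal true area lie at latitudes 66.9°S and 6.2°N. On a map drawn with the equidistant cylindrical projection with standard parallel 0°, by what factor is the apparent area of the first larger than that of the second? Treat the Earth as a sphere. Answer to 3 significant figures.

In the plate carrée (x = Rλ, y = Rφ), meridians are true-scale (h = 1) and parallels are stretched by k = sec φ.
Areal scale at 66.9°: h·k = 1.000 × 2.549 = 2.549.
Areal scale at 6.2°: h·k = 1.000 × 1.006 = 1.006.
Ratio = 2.549/1.006 ≈ 2.53.

2.53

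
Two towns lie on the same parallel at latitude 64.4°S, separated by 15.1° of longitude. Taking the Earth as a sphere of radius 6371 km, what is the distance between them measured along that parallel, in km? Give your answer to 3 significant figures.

Arc length along a parallel = R cos φ · Δλ (with Δλ in radians).
= 6371 × cos 64.4° × (15.1° × π/180) = 6371 × 0.4321 × 0.2635 ≈ 725 km.

725 km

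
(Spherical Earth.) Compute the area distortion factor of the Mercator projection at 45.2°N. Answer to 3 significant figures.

2.01

The Mercator projection is conformal; its linear scale factor is the same in every direction and equals sec φ = 1/cos φ.
Areal scale = k² = sec²φ = 1/cos²(45.2°) = 1/0.7046² = 2.014.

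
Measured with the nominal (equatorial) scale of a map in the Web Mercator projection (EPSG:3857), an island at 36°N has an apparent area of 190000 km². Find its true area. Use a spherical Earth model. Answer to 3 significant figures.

124000 km²

The Mercator projection is conformal; its linear scale factor is the same in every direction and equals sec φ = 1/cos φ.
Areal scale = k² = sec²φ = 1/cos²(36°) = 1/0.8090² = 1.528.
True area = apparent / (areal scale) = 190000 / 1.528 ≈ 124000 km².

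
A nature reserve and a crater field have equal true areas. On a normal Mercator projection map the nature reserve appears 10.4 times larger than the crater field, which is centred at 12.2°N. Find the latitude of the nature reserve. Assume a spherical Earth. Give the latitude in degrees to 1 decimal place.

72.4°

Mercator areal scale is sec²φ, so apparent-area ratio = sec²φ₁ / sec²φ₂ = cos²φ₂ / cos²φ₁.
cos²φ₂ / cos²φ₁ = 10.4  ⇒  cos φ₁ = cos 12.2° / √10.4 = 0.9774/3.225 = 0.3031.
φ₁ = arccos(0.3031) ≈ 72.4°.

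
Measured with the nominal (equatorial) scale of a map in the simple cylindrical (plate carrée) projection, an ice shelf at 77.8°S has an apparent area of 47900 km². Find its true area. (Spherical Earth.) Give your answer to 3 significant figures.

10100 km²

For the equirectangular projection with φ₀ = 0 (plate carrée), h = 1 along meridians and k = sec φ along parallels.
Areal scale = h·k = 1 × sec φ; at 77.8°, h = 1.000, k = 4.732, so h·k = 4.732.
True area = apparent / (areal scale) = 47900 / 4.732 ≈ 10100 km².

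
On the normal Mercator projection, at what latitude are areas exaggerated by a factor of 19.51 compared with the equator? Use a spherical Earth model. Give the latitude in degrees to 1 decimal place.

Mercator areal scale is sec²φ.
sec²φ = 19.51  ⇒  cos²φ = 0.05126  ⇒  cos φ = 0.2264.
φ = arccos(0.2264) ≈ 76.9°.

76.9°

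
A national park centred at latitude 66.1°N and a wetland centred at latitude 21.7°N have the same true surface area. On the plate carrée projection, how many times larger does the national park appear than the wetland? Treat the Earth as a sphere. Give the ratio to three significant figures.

2.29

For the equirectangular projection with φ₀ = 0 (plate carrée), h = 1 along meridians and k = sec φ along parallels.
Areal scale at 66.1°: h·k = 1.000 × 2.468 = 2.468.
Areal scale at 21.7°: h·k = 1.000 × 1.076 = 1.076.
Ratio = 2.468/1.076 ≈ 2.29.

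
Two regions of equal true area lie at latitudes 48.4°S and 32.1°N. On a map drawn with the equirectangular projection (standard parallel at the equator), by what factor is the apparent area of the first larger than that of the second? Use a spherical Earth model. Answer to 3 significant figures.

1.28

Plate carrée maps x = Rλ, y = Rφ. The meridian scale is h = 1 and the parallel scale is k = 1/cos φ = sec φ.
Areal scale at 48.4°: h·k = 1.000 × 1.506 = 1.506.
Areal scale at 32.1°: h·k = 1.000 × 1.180 = 1.180.
Ratio = 1.506/1.180 ≈ 1.28.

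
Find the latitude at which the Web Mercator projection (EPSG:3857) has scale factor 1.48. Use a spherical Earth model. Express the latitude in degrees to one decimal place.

Mercator scale is k = sec φ = 1/cos φ.
1/cos φ = 1.48  ⇒  cos φ = 0.6757  ⇒  φ = arccos(0.6757) ≈ 47.5°.

47.5°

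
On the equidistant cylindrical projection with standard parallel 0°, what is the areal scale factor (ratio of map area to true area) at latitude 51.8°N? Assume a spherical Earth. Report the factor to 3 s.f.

For the equirectangular projection with φ₀ = 0 (plate carrée), h = 1 along meridians and k = sec φ along parallels.
Areal scale = h·k = 1 × sec φ; at 51.8°, h = 1.000, k = 1.617, so h·k = 1.617.

1.62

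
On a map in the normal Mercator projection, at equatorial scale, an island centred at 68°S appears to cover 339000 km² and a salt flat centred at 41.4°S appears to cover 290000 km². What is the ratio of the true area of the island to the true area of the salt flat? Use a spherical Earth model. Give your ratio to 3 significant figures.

Mercator's areal exaggeration is sec²φ; hence true area = (apparent area) · cos²φ.
True area of island: 339000 × cos²(68°) = 339000 × 0.1403 = 47570 km².
True area of salt flat: 290000 × cos²(41.4°) = 290000 × 0.5627 = 163200 km².
Ratio = 47570 / 163200 ≈ 0.292.

0.292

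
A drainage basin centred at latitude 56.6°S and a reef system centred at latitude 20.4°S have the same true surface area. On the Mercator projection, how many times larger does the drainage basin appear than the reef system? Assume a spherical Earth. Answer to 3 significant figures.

On Mercator, area is exaggerated by sec²φ = 1/cos²φ.
At 56.6°: sec²(56.6°) = 1/0.5505² = 3.300.
At 20.4°: sec²(20.4°) = 1/0.9373² = 1.138.
Ratio = 3.300/1.138 = cos²(20.4°)/cos²(56.6°) ≈ 2.90.

2.90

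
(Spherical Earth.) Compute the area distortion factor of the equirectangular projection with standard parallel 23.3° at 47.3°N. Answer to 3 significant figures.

In the equirectangular projection with standard parallel φ₀ = 23.3° (x = Rλ cos φ₀, y = Rφ), meridians are true-scale (h = 1) and the parallel scale is k = cos φ₀ / cos φ.
Areal scale = h·k = 1 × cos φ₀ / cos φ; at 47.3°, h = 1.000, k = 1.354, so h·k = 1.354.

1.35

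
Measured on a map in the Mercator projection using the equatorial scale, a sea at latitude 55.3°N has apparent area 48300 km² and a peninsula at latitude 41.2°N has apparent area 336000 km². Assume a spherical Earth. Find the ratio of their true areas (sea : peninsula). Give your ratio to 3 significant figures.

0.0823

Mercator's areal exaggeration is sec²φ; hence true area = (apparent area) · cos²φ.
True area of sea: 48300 × cos²(55.3°) = 48300 × 0.3241 = 15650 km².
True area of peninsula: 336000 × cos²(41.2°) = 336000 × 0.5661 = 190200 km².
Ratio = 15650 / 190200 ≈ 0.0823.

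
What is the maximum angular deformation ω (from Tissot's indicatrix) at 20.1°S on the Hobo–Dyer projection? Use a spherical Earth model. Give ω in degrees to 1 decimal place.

19.2°

The Hobo–Dyer projection is cylindrical equal-area with φ₀ = 37.5°. For cylindrical equal-area with standard parallel φ₀, h = cos φ / cos φ₀ and k = cos φ₀ / cos φ, so h·k = 1.
At 20.1°: h = 1.184, k = 0.8448; principal scales a = 1.184, b = 0.8448.
sin(ω/2) = (a − b)/(a + b) = 0.3389/2.029 = 0.1671, so ω = 2 arcsin(0.1671) ≈ 19.2°.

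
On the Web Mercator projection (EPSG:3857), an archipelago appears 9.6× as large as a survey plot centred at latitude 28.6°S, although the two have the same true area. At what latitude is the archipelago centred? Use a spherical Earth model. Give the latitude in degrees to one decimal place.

73.5°

For equal true areas on Mercator, apparent areas scale as sec²φ, so the ratio is cos²φ₂ / cos²φ₁.
cos²φ₂ / cos²φ₁ = 9.6  ⇒  cos φ₁ = cos 28.6° / √9.6 = 0.8780/3.098 = 0.2834.
φ₁ = arccos(0.2834) ≈ 73.5°.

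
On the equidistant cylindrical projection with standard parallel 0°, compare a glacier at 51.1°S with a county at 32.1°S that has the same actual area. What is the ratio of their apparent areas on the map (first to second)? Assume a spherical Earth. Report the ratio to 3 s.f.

For the equirectangular projection with φ₀ = 0 (plate carrée), h = 1 along meridians and k = sec φ along parallels.
Areal scale at 51.1°: h·k = 1.000 × 1.592 = 1.592.
Areal scale at 32.1°: h·k = 1.000 × 1.180 = 1.180.
Ratio = 1.592/1.180 ≈ 1.35.

1.35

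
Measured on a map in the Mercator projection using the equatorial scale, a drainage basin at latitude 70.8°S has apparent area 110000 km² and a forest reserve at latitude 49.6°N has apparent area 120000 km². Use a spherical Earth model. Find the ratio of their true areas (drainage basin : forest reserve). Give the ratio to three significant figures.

0.236

Mercator's areal exaggeration is sec²φ; hence true area = (apparent area) · cos²φ.
True area of drainage basin: 110000 × cos²(70.8°) = 110000 × 0.1082 = 11900 km².
True area of forest reserve: 120000 × cos²(49.6°) = 120000 × 0.4201 = 50410 km².
Ratio = 11900 / 50410 ≈ 0.236.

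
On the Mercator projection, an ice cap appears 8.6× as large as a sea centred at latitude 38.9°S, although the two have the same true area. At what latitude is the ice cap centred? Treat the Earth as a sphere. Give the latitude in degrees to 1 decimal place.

74.6°

On Mercator, (apparent₁)/(apparent₂) = sec²φ₁ / sec²φ₂ when true areas are equal.
cos²φ₂ / cos²φ₁ = 8.6  ⇒  cos φ₁ = cos 38.9° / √8.6 = 0.7782/2.933 = 0.2654.
φ₁ = arccos(0.2654) ≈ 74.6°.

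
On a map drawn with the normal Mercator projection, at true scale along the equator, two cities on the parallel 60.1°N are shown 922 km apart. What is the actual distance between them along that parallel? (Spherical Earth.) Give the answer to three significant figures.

Mercator is conformal, so the point scale is isotropic: h = k = sec φ = 1/cos φ.
Along the parallel at 60.1°, map distances are exaggerated by k = sec 60.1° = 2.006.
True distance = 922 / 2.006 = 922 × cos 60.1° ≈ 460 km.

460 km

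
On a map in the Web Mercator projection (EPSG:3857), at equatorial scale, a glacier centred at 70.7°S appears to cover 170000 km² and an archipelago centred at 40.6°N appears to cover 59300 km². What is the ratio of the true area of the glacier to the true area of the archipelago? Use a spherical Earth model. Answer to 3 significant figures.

0.543

Mercator's areal exaggeration is sec²φ; hence true area = (apparent area) · cos²φ.
True area of glacier: 170000 × cos²(70.7°) = 170000 × 0.1092 = 18570 km².
True area of archipelago: 59300 × cos²(40.6°) = 59300 × 0.5765 = 34190 km².
Ratio = 18570 / 34190 ≈ 0.543.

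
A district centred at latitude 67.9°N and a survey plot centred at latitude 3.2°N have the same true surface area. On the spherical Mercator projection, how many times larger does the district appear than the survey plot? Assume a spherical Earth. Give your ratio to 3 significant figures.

7.04

On Mercator, area is exaggerated by sec²φ = 1/cos²φ.
At 67.9°: sec²(67.9°) = 1/0.3762² = 7.065.
At 3.2°: sec²(3.2°) = 1/0.9984² = 1.003.
Ratio = 7.065/1.003 = cos²(3.2°)/cos²(67.9°) ≈ 7.04.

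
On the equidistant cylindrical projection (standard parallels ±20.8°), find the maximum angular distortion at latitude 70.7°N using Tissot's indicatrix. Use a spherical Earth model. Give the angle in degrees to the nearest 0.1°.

With standard parallel φ₀ = 20.8°, the equirectangular projection gives x = Rλ cos φ₀, y = Rφ, so h = 1 and k = cos 20.8° / cos φ.
At 70.7°: h = 1.000, k = 2.828; principal scales a = 2.828, b = 1.000.
sin(ω/2) = (a − b)/(a + b) = 1.828/3.828 = 0.4776, so ω = 2 arcsin(0.4776) ≈ 57.1°.

57.1°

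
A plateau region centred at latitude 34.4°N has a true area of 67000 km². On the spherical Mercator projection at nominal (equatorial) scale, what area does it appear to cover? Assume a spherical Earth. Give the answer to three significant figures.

98400 km²

The Mercator projection is conformal; its linear scale factor is the same in every direction and equals sec φ = 1/cos φ.
Areal scale = k² = sec²φ = 1/cos²(34.4°) = 1/0.8251² = 1.469.
Apparent area = 67000 × 1.469 ≈ 98400 km².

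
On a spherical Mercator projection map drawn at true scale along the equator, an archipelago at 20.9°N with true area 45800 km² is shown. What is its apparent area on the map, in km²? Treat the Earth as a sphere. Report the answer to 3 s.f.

52500 km²

The Mercator projection is conformal; its linear scale factor is the same in every direction and equals sec φ = 1/cos φ.
Areal scale = k² = sec²φ = 1/cos²(20.9°) = 1/0.9342² = 1.146.
Apparent area = 45800 × 1.146 ≈ 52500 km².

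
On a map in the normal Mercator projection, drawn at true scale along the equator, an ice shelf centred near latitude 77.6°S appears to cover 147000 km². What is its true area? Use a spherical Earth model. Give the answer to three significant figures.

6780 km²

The Mercator projection is conformal; its linear scale factor is the same in every direction and equals sec φ = 1/cos φ.
Areal scale = k² = sec²φ = 1/cos²(77.6°) = 1/0.2147² = 21.69.
True area = apparent / (areal scale) = 147000 / 21.69 ≈ 6780 km².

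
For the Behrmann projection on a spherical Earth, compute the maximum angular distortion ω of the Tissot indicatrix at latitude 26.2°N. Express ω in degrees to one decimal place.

Behrmann is a cylindrical equal-area projection with standard parallels at ±30°. A cylindrical equal-area projection with standard parallel φ₀ has meridian scale h = cos φ / cos φ₀ and parallel scale k = cos φ₀ / cos φ (so areas are preserved, h·k = 1).
At 26.2°: h = 1.036, k = 0.9652; principal scales a = 1.036, b = 0.9652.
sin(ω/2) = (a − b)/(a + b) = 0.07087/2.001 = 0.03541, so ω = 2 arcsin(0.03541) ≈ 4.1°.

4.1°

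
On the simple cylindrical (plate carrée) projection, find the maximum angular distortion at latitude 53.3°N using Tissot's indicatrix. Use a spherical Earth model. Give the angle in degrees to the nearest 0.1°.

29.2°

In the plate carrée (x = Rλ, y = Rφ), meridians are true-scale (h = 1) and parallels are stretched by k = sec φ.
At 53.3°: h = 1.000, k = 1.673; principal scales a = 1.673, b = 1.000.
sin(ω/2) = (a − b)/(a + b) = 0.6733/2.673 = 0.2519, so ω = 2 arcsin(0.2519) ≈ 29.2°.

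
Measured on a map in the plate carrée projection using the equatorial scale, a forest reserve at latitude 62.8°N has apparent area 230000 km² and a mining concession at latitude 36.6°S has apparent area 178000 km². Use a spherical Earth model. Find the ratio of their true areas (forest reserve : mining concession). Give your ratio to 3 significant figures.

On the plate carrée, areal scale = h·k = 1 × sec φ, so true area = apparent × cos φ.
True area of forest reserve: 230000 × cos(62.8°) = 230000 × 0.4571 = 105100 km².
True area of mining concession: 178000 × cos(36.6°) = 178000 × 0.8028 = 142900 km².
Ratio = 105100 / 142900 ≈ 0.736.

0.736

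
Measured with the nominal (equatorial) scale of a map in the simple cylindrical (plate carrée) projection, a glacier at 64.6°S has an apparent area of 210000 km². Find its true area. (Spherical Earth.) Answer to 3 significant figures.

90100 km²

In the plate carrée (x = Rλ, y = Rφ), meridians are true-scale (h = 1) and parallels are stretched by k = sec φ.
Areal scale = h·k = 1 × sec φ; at 64.6°, h = 1.000, k = 2.331, so h·k = 2.331.
True area = apparent / (areal scale) = 210000 / 2.331 ≈ 90100 km².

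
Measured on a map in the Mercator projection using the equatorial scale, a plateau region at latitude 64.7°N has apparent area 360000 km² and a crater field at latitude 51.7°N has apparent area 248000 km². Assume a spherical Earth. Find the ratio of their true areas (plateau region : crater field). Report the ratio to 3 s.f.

Since Mercator area scale is 1/cos²φ, the true area equals the apparent area multiplied by cos²φ.
True area of plateau region: 360000 × cos²(64.7°) = 360000 × 0.1826 = 65750 km².
True area of crater field: 248000 × cos²(51.7°) = 248000 × 0.3841 = 95260 km².
Ratio = 65750 / 95260 ≈ 0.690.

0.690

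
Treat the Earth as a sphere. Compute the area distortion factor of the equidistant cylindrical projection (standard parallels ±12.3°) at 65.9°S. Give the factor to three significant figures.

With standard parallel φ₀ = 12.3°, the equirectangular projection gives x = Rλ cos φ₀, y = Rφ, so h = 1 and k = cos 12.3° / cos φ.
Areal scale = h·k = 1 × cos φ₀ / cos φ; at 65.9°, h = 1.000, k = 2.393, so h·k = 2.393.

2.39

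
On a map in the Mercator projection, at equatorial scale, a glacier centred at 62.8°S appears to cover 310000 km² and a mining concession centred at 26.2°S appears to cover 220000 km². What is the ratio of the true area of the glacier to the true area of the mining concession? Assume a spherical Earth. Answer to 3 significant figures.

0.366

On Mercator the areal scale is sec²φ, so true area = apparent × cos²φ.
True area of glacier: 310000 × cos²(62.8°) = 310000 × 0.2089 = 64770 km².
True area of mining concession: 220000 × cos²(26.2°) = 220000 × 0.8051 = 177100 km².
Ratio = 64770 / 177100 ≈ 0.366.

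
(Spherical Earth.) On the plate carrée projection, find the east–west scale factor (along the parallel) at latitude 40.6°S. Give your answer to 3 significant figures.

Plate carrée maps x = Rλ, y = Rφ. The meridian scale is h = 1 and the parallel scale is k = 1/cos φ = sec φ.
k = 1/cos 40.6° = 1/0.7593 = 1.317.

1.32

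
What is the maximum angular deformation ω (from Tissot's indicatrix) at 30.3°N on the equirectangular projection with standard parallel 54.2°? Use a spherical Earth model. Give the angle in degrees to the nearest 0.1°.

The equidistant cylindrical projection with φ₀ = 54.2° has h = 1 (meridians true) and k = cos φ₀ / cos φ along parallels.
At 30.3°: h = 1.000, k = 0.6775; principal scales a = 1.000, b = 0.6775.
sin(ω/2) = (a − b)/(a + b) = 0.3225/1.678 = 0.1922, so ω = 2 arcsin(0.1922) ≈ 22.2°.

22.2°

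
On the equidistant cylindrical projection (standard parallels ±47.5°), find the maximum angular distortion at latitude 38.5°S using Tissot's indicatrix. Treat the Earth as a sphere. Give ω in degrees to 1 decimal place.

8.4°

The equidistant cylindrical projection with φ₀ = 47.5° has h = 1 (meridians true) and k = cos φ₀ / cos φ along parallels.
At 38.5°: h = 1.000, k = 0.8633; principal scales a = 1.000, b = 0.8633.
sin(ω/2) = (a − b)/(a + b) = 0.1367/1.863 = 0.07339, so ω = 2 arcsin(0.07339) ≈ 8.4°.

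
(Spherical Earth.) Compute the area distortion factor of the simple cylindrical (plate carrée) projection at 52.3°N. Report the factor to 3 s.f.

1.64

For the equirectangular projection with φ₀ = 0 (plate carrée), h = 1 along meridians and k = sec φ along parallels.
Areal scale = h·k = 1 × sec φ; at 52.3°, h = 1.000, k = 1.635, so h·k = 1.635.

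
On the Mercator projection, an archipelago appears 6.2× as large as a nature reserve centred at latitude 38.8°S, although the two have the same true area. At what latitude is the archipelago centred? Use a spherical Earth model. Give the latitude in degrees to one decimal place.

71.8°

For equal true areas on Mercator, apparent areas scale as sec²φ, so the ratio is cos²φ₂ / cos²φ₁.
cos²φ₂ / cos²φ₁ = 6.2  ⇒  cos φ₁ = cos 38.8° / √6.2 = 0.7793/2.490 = 0.3130.
φ₁ = arccos(0.3130) ≈ 71.8°.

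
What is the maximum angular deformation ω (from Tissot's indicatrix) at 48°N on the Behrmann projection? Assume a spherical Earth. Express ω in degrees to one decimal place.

Behrmann is a cylindrical equal-area projection with standard parallels at ±30°. A cylindrical equal-area projection with standard parallel φ₀ has meridian scale h = cos φ / cos φ₀ and parallel scale k = cos φ₀ / cos φ (so areas are preserved, h·k = 1).
At 48°: h = 0.7726, k = 1.294; principal scales a = 1.294, b = 0.7726.
sin(ω/2) = (a − b)/(a + b) = 0.5216/2.067 = 0.2524, so ω = 2 arcsin(0.2524) ≈ 29.2°.

29.2°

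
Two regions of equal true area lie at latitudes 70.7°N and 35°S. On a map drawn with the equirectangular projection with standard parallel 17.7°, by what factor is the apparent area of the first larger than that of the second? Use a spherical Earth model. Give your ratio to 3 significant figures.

2.48

The equidistant cylindrical projection with φ₀ = 17.7° has h = 1 (meridians true) and k = cos φ₀ / cos φ along parallels.
Areal scale at 70.7°: h·k = 1.000 × 2.882 = 2.882.
Areal scale at 35°: h·k = 1.000 × 1.163 = 1.163.
Ratio = 2.882/1.163 ≈ 2.48.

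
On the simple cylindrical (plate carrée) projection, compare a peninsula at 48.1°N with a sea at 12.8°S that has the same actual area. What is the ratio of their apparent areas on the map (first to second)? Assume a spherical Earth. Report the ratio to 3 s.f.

1.46

Plate carrée maps x = Rλ, y = Rφ. The meridian scale is h = 1 and the parallel scale is k = 1/cos φ = sec φ.
Areal scale at 48.1°: h·k = 1.000 × 1.497 = 1.497.
Areal scale at 12.8°: h·k = 1.000 × 1.025 = 1.025.
Ratio = 1.497/1.025 ≈ 1.46.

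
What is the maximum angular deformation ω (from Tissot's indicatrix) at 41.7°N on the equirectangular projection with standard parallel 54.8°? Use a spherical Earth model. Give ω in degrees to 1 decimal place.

14.8°

The equidistant cylindrical projection with φ₀ = 54.8° has h = 1 (meridians true) and k = cos φ₀ / cos φ along parallels.
At 41.7°: h = 1.000, k = 0.7720; principal scales a = 1.000, b = 0.7720.
sin(ω/2) = (a − b)/(a + b) = 0.2280/1.772 = 0.1286, so ω = 2 arcsin(0.1286) ≈ 14.8°.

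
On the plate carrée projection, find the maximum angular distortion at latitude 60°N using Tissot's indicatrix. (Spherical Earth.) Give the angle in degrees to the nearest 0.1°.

38.9°

For the equirectangular projection with φ₀ = 0 (plate carrée), h = 1 along meridians and k = sec φ along parallels.
At 60°: h = 1.000, k = 2.000; principal scales a = 2.000, b = 1.000.
sin(ω/2) = (a − b)/(a + b) = 1.0000/3.000 = 0.3333, so ω = 2 arcsin(0.3333) ≈ 38.9°.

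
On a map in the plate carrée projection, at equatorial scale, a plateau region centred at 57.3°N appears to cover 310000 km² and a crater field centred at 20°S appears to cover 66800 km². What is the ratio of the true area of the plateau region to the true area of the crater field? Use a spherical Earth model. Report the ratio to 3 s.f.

Plate carrée has h = 1 and k = sec φ, giving areal scale sec φ; true area = (apparent area) · cos φ.
True area of plateau region: 310000 × cos(57.3°) = 310000 × 0.5402 = 167500 km².
True area of crater field: 66800 × cos(20°) = 66800 × 0.9397 = 62770 km².
Ratio = 167500 / 62770 ≈ 2.67.

2.67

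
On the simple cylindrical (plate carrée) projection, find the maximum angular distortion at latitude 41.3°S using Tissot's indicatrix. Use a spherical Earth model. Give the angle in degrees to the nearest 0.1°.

Plate carrée maps x = Rλ, y = Rφ. The meridian scale is h = 1 and the parallel scale is k = 1/cos φ = sec φ.
At 41.3°: h = 1.000, k = 1.331; principal scales a = 1.331, b = 1.000.
sin(ω/2) = (a − b)/(a + b) = 0.3311/2.331 = 0.1420, so ω = 2 arcsin(0.1420) ≈ 16.3°.

16.3°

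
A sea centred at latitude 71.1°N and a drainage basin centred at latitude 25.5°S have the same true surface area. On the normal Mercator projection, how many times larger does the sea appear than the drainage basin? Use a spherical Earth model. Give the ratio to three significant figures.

Mercator is conformal with k = sec φ, so areal scale = k² = sec²φ.
At 71.1°: sec²(71.1°) = 1/0.3239² = 9.531.
At 25.5°: sec²(25.5°) = 1/0.9026² = 1.228.
Ratio = 9.531/1.228 = cos²(25.5°)/cos²(71.1°) ≈ 7.76.

7.76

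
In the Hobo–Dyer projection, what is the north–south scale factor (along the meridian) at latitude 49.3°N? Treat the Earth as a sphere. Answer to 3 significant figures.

0.822

The Hobo–Dyer projection is cylindrical equal-area with φ₀ = 37.5°. For cylindrical equal-area with standard parallel φ₀, h = cos φ / cos φ₀ and k = cos φ₀ / cos φ, so h·k = 1.
h = cos 49.3° / cos 37.5° = 0.6521/0.7934 = 0.8220.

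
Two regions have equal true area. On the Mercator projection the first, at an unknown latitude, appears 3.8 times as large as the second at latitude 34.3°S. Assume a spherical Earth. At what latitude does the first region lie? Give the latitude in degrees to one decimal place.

64.9°

Mercator areal scale is sec²φ, so apparent-area ratio = sec²φ₁ / sec²φ₂ = cos²φ₂ / cos²φ₁.
cos²φ₂ / cos²φ₁ = 3.8  ⇒  cos φ₁ = cos 34.3° / √3.8 = 0.8261/1.949 = 0.4238.
φ₁ = arccos(0.4238) ≈ 64.9°.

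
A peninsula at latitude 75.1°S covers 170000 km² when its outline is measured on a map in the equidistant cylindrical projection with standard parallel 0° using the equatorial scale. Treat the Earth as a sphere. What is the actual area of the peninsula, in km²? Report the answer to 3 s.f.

Plate carrée maps x = Rλ, y = Rφ. The meridian scale is h = 1 and the parallel scale is k = 1/cos φ = sec φ.
Areal scale = h·k = 1 × sec φ; at 75.1°, h = 1.000, k = 3.889, so h·k = 3.889.
True area = apparent / (areal scale) = 170000 / 3.889 ≈ 43700 km².

43700 km²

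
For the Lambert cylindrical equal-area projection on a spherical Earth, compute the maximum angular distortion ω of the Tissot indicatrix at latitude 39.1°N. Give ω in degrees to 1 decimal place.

The Lambert cylindrical equal-area projection is the cylindrical equal-area projection with its standard parallel at the equator (φ₀ = 0). A cylindrical equal-area projection with standard parallel φ₀ has meridian scale h = cos φ / cos φ₀ and parallel scale k = cos φ₀ / cos φ (so areas are preserved, h·k = 1).
At 39.1°: h = 0.7760, k = 1.289; principal scales a = 1.289, b = 0.7760.
sin(ω/2) = (a − b)/(a + b) = 0.5125/2.065 = 0.2482, so ω = 2 arcsin(0.2482) ≈ 28.7°.

28.7°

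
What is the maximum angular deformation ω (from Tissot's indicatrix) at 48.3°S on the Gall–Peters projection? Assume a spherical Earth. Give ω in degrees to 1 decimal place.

7.0°

The Gall–Peters projection is cylindrical equal-area with φ₀ = 45°. Cylindrical equal-area (φ₀ = 45°): h = cos φ / cos 45° along meridians, k = cos 45° / cos φ along parallels; h·k = 1.
At 48.3°: h = 0.9408, k = 1.063; principal scales a = 1.063, b = 0.9408.
sin(ω/2) = (a − b)/(a + b) = 0.1222/2.004 = 0.06097, so ω = 2 arcsin(0.06097) ≈ 7.0°.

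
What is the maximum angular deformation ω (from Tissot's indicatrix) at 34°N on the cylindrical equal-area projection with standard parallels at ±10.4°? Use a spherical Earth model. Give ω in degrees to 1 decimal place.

For cylindrical equal-area with standard parallel φ₀, h = cos φ / cos φ₀ and k = cos φ₀ / cos φ, so h·k = 1.
At 34°: h = 0.8429, k = 1.186; principal scales a = 1.186, b = 0.8429.
sin(ω/2) = (a − b)/(a + b) = 0.3435/2.029 = 0.1693, so ω = 2 arcsin(0.1693) ≈ 19.5°.

19.5°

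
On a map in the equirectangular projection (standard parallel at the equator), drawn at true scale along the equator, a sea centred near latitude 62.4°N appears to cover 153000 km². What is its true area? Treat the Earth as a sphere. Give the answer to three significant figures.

In the plate carrée (x = Rλ, y = Rφ), meridians are true-scale (h = 1) and parallels are stretched by k = sec φ.
Areal scale = h·k = 1 × sec φ; at 62.4°, h = 1.000, k = 2.158, so h·k = 2.158.
True area = apparent / (areal scale) = 153000 / 2.158 ≈ 70900 km².

70900 km²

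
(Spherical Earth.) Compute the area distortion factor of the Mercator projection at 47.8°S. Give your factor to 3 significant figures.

2.22

The Mercator projection is conformal; its linear scale factor is the same in every direction and equals sec φ = 1/cos φ.
Areal scale = k² = sec²φ = 1/cos²(47.8°) = 1/0.6717² = 2.216.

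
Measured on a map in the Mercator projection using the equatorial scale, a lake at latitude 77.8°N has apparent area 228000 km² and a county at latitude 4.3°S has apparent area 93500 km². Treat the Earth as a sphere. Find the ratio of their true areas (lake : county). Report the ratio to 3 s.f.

0.110

On Mercator the areal scale is sec²φ, so true area = apparent × cos²φ.
True area of lake: 228000 × cos²(77.8°) = 228000 × 0.04466 = 10180 km².
True area of county: 93500 × cos²(4.3°) = 93500 × 0.9944 = 92970 km².
Ratio = 10180 / 92970 ≈ 0.110.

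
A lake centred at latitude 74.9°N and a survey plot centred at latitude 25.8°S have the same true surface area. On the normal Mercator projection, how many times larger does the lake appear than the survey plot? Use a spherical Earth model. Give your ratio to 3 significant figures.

11.9

Mercator is conformal with k = sec φ, so areal scale = k² = sec²φ.
At 74.9°: sec²(74.9°) = 1/0.2605² = 14.74.
At 25.8°: sec²(25.8°) = 1/0.9003² = 1.234.
Ratio = 14.74/1.234 = cos²(25.8°)/cos²(74.9°) ≈ 11.9.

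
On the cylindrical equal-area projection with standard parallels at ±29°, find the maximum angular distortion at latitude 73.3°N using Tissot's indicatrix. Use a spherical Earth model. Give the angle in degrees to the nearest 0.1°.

A cylindrical equal-area projection with standard parallel φ₀ has meridian scale h = cos φ / cos φ₀ and parallel scale k = cos φ₀ / cos φ (so areas are preserved, h·k = 1).
At 73.3°: h = 0.3286, k = 3.044; principal scales a = 3.044, b = 0.3286.
sin(ω/2) = (a − b)/(a + b) = 2.715/3.372 = 0.8051, so ω = 2 arcsin(0.8051) ≈ 107.2°.

107.2°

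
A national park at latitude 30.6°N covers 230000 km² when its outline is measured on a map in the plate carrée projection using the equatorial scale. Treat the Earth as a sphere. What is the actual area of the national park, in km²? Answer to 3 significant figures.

198000 km²

Plate carrée maps x = Rλ, y = Rφ. The meridian scale is h = 1 and the parallel scale is k = 1/cos φ = sec φ.
Areal scale = h·k = 1 × sec φ; at 30.6°, h = 1.000, k = 1.162, so h·k = 1.162.
True area = apparent / (areal scale) = 230000 / 1.162 ≈ 198000 km².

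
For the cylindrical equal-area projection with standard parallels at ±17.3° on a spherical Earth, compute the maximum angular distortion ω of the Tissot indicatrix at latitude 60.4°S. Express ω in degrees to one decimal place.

A cylindrical equal-area projection with standard parallel φ₀ has meridian scale h = cos φ / cos φ₀ and parallel scale k = cos φ₀ / cos φ (so areas are preserved, h·k = 1).
At 60.4°: h = 0.5173, k = 1.933; principal scales a = 1.933, b = 0.5173.
sin(ω/2) = (a − b)/(a + b) = 1.416/2.450 = 0.5777, so ω = 2 arcsin(0.5777) ≈ 70.6°.

70.6°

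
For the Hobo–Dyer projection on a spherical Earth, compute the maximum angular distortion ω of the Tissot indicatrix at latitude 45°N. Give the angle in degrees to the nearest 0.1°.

13.2°

Hobo–Dyer is a cylindrical equal-area projection with standard parallels at ±37.5°. A cylindrical equal-area projection with standard parallel φ₀ has meridian scale h = cos φ / cos φ₀ and parallel scale k = cos φ₀ / cos φ (so areas are preserved, h·k = 1).
At 45°: h = 0.8913, k = 1.122; principal scales a = 1.122, b = 0.8913.
sin(ω/2) = (a − b)/(a + b) = 0.2307/2.013 = 0.1146, so ω = 2 arcsin(0.1146) ≈ 13.2°.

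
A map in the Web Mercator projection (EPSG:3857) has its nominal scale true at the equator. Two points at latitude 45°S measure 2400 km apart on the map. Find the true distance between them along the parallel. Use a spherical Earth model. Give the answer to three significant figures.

1700 km

The Mercator projection is conformal; its linear scale factor is the same in every direction and equals sec φ = 1/cos φ.
Along the parallel at 45°, map distances are exaggerated by k = sec 45° = 1.414.
True distance = 2400 / 1.414 = 2400 × cos 45° ≈ 1700 km.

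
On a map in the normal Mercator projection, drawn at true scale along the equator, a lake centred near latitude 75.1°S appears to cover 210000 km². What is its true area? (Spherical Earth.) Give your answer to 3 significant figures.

13900 km²

For Mercator, h = k = sec φ (a conformal cylindrical projection has a single point scale, 1/cos φ).
Areal scale = k² = sec²φ = 1/cos²(75.1°) = 1/0.2571² = 15.12.
True area = apparent / (areal scale) = 210000 / 15.12 ≈ 13900 km².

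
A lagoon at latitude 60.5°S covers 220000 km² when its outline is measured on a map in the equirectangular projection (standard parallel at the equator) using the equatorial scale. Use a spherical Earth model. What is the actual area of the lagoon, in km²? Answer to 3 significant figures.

108000 km²

In the plate carrée (x = Rλ, y = Rφ), meridians are true-scale (h = 1) and parallels are stretched by k = sec φ.
Areal scale = h·k = 1 × sec φ; at 60.5°, h = 1.000, k = 2.031, so h·k = 2.031.
True area = apparent / (areal scale) = 220000 / 2.031 ≈ 108000 km².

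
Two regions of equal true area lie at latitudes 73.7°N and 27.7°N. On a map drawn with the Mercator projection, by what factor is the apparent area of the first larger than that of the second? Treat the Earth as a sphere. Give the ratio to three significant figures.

9.95

On Mercator, area is exaggerated by sec²φ = 1/cos²φ.
At 73.7°: sec²(73.7°) = 1/0.2807² = 12.69.
At 27.7°: sec²(27.7°) = 1/0.8854² = 1.276.
Ratio = 12.69/1.276 = cos²(27.7°)/cos²(73.7°) ≈ 9.95.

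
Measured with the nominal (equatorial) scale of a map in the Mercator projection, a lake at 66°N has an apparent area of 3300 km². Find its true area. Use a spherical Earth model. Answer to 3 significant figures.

For Mercator, h = k = sec φ (a conformal cylindrical projection has a single point scale, 1/cos φ).
Areal scale = k² = sec²φ = 1/cos²(66°) = 1/0.4067² = 6.045.
True area = apparent / (areal scale) = 3300 / 6.045 ≈ 546 km².

546 km²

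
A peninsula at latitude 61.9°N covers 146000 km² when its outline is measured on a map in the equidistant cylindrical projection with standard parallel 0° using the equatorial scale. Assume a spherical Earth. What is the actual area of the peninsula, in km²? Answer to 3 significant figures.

68800 km²

For the equirectangular projection with φ₀ = 0 (plate carrée), h = 1 along meridians and k = sec φ along parallels.
Areal scale = h·k = 1 × sec φ; at 61.9°, h = 1.000, k = 2.123, so h·k = 2.123.
True area = apparent / (areal scale) = 146000 / 2.123 ≈ 68800 km².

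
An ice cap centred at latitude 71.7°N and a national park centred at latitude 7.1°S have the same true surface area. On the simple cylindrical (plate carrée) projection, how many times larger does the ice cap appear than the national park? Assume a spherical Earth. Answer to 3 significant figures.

In the plate carrée (x = Rλ, y = Rφ), meridians are true-scale (h = 1) and parallels are stretched by k = sec φ.
Areal scale at 71.7°: h·k = 1.000 × 3.185 = 3.185.
Areal scale at 7.1°: h·k = 1.000 × 1.008 = 1.008.
Ratio = 3.185/1.008 ≈ 3.16.

3.16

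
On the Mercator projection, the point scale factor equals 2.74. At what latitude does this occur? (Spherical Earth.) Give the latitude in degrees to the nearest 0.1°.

68.6°

Mercator scale is k = sec φ = 1/cos φ.
1/cos φ = 2.74  ⇒  cos φ = 0.3650  ⇒  φ = arccos(0.3650) ≈ 68.6°.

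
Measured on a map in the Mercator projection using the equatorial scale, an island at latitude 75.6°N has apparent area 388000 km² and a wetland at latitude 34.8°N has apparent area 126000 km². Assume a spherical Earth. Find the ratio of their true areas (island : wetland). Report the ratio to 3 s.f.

0.282

Since Mercator area scale is 1/cos²φ, the true area equals the apparent area multiplied by cos²φ.
True area of island: 388000 × cos²(75.6°) = 388000 × 0.06185 = 24000 km².
True area of wetland: 126000 × cos²(34.8°) = 126000 × 0.6743 = 84960 km².
Ratio = 24000 / 84960 ≈ 0.282.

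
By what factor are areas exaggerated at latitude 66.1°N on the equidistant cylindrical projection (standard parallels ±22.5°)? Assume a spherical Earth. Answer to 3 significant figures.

2.28

In the equirectangular projection with standard parallel φ₀ = 22.5° (x = Rλ cos φ₀, y = Rφ), meridians are true-scale (h = 1) and the parallel scale is k = cos φ₀ / cos φ.
Areal scale = h·k = 1 × cos φ₀ / cos φ; at 66.1°, h = 1.000, k = 2.280, so h·k = 2.280.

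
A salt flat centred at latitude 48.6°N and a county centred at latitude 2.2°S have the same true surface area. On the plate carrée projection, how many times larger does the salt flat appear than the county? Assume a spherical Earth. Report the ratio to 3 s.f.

In the plate carrée (x = Rλ, y = Rφ), meridians are true-scale (h = 1) and parallels are stretched by k = sec φ.
Areal scale at 48.6°: h·k = 1.000 × 1.512 = 1.512.
Areal scale at 2.2°: h·k = 1.000 × 1.001 = 1.001.
Ratio = 1.512/1.001 ≈ 1.51.

1.51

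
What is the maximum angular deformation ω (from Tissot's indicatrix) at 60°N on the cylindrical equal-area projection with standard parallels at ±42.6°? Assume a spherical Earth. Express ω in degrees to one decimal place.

43.3°

A cylindrical equal-area projection with standard parallel φ₀ has meridian scale h = cos φ / cos φ₀ and parallel scale k = cos φ₀ / cos φ (so areas are preserved, h·k = 1).
At 60°: h = 0.6793, k = 1.472; principal scales a = 1.472, b = 0.6793.
sin(ω/2) = (a − b)/(a + b) = 0.7929/2.151 = 0.3686, so ω = 2 arcsin(0.3686) ≈ 43.3°.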